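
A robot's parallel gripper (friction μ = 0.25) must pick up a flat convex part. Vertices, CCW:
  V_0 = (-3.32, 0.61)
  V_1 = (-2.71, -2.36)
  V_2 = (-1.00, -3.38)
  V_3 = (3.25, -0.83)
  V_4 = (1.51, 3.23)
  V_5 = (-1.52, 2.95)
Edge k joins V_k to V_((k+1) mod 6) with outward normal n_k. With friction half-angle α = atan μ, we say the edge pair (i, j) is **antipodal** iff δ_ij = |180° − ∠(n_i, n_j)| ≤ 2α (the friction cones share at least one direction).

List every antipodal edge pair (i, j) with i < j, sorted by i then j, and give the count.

count = 3; pairs: (0,3), (2,4), (2,5)

α = atan 0.25 = 14.04°;  2α = 28.07°
n_0 = (-0.9796, -0.2012)
n_1 = (-0.5123, -0.8588)
n_2 = (+0.5145, -0.8575)
n_3 = (+0.9191, +0.3939)
n_4 = (-0.0920, +0.9958)
n_5 = (-0.7926, +0.6097)
  (0,1): δ = 132.42°  ·
  (0,2): δ = 70.64°  ·
  (0,3): δ = 11.59°  ✓
  (0,4): δ = 83.67°  ·
  (0,5): δ = 130.82°  ·
  (1,2): δ = 118.22°  ·
  (1,3): δ = 35.99°  ·
  (1,4): δ = 36.10°  ·
  (1,5): δ = 83.25°  ·
  (2,3): δ = 97.77°  ·
  (2,4): δ = 25.68°  ✓
  (2,5): δ = 21.47°  ✓
  (3,4): δ = 107.92°  ·
  (3,5): δ = 60.77°  ·
  (4,5): δ = 132.85°  ·
antipodal pairs: 3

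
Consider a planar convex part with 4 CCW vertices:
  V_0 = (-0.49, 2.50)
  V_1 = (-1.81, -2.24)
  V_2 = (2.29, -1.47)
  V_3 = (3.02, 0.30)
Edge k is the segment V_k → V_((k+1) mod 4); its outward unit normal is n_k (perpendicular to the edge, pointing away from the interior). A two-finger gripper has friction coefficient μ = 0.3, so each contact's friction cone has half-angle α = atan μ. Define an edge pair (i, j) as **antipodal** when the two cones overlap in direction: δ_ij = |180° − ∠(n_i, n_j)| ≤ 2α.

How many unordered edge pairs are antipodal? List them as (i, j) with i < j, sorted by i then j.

α = atan 0.3 = 16.70°;  2α = 33.40°
n_0 = (-0.9633, +0.2683)
n_1 = (+0.1846, -0.9828)
n_2 = (+0.9245, -0.3813)
n_3 = (+0.5311, +0.8473)
  (0,1): δ = 63.80°  ·
  (0,2): δ = 6.85°  ✓
  (0,3): δ = 73.48°  ·
  (1,2): δ = 123.05°  ·
  (1,3): δ = 42.72°  ·
  (2,3): δ = 99.67°  ·
antipodal pairs: 1

count = 1; pairs: (0,2)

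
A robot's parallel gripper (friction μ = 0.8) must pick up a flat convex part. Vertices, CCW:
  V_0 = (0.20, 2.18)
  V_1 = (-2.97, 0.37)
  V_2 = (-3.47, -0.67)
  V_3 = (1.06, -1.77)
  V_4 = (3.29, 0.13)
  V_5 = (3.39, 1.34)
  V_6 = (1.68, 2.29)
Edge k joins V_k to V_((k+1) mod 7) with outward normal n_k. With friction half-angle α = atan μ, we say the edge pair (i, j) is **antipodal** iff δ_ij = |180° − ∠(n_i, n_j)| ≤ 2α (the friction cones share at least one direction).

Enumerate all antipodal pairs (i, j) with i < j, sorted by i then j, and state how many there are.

count = 9; pairs: (0,2), (0,3), (0,4), (1,3), (1,4), (2,5), (2,6), (3,5), (3,6)

α = atan 0.8 = 38.66°;  2α = 77.32°
n_0 = (-0.4958, +0.8684)
n_1 = (-0.9013, +0.4333)
n_2 = (-0.2360, -0.9718)
n_3 = (+0.6485, -0.7612)
n_4 = (+0.9966, -0.0824)
n_5 = (+0.4856, +0.8742)
n_6 = (-0.0741, +0.9972)
  (0,1): δ = 145.40°  ·
  (0,2): δ = 43.37°  ✓
  (0,3): δ = 10.71°  ✓
  (0,4): δ = 55.55°  ✓
  (0,5): δ = 121.22°  ·
  (0,6): δ = 154.53°  ·
  (1,2): δ = 77.97°  ·
  (1,3): δ = 23.89°  ✓
  (1,4): δ = 20.95°  ✓
  (1,5): δ = 86.62°  ·
  (1,6): δ = 119.93°  ·
  (2,3): δ = 125.92°  ·
  (2,4): δ = 81.08°  ·
  (2,5): δ = 15.41°  ✓
  (2,6): δ = 17.90°  ✓
  (3,4): δ = 135.16°  ·
  (3,5): δ = 69.49°  ✓
  (3,6): δ = 36.18°  ✓
  (4,5): δ = 114.33°  ·
  (4,6): δ = 81.02°  ·
  (5,6): δ = 146.69°  ·
antipodal pairs: 9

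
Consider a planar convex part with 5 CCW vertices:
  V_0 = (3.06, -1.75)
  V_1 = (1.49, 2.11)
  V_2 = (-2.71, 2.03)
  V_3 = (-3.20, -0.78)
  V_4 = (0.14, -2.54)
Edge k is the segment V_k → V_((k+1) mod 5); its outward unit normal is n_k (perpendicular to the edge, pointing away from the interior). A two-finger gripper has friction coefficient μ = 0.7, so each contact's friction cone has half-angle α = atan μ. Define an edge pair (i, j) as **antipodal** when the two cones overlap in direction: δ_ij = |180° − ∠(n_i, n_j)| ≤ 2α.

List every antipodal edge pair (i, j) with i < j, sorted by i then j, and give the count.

count = 5; pairs: (0,2), (0,3), (1,3), (1,4), (2,4)

α = atan 0.7 = 34.99°;  2α = 69.98°
n_0 = (+0.9263, +0.3768)
n_1 = (-0.0190, +0.9998)
n_2 = (-0.9851, +0.1718)
n_3 = (-0.4662, -0.8847)
n_4 = (+0.2612, -0.9653)
  (0,1): δ = 111.04°  ·
  (0,2): δ = 32.02°  ✓
  (0,3): δ = 40.08°  ✓
  (0,4): δ = 83.01°  ·
  (1,2): δ = 100.98°  ·
  (1,3): δ = 28.88°  ✓
  (1,4): δ = 14.05°  ✓
  (2,3): δ = 107.90°  ·
  (2,4): δ = 64.97°  ✓
  (3,4): δ = 137.07°  ·
antipodal pairs: 5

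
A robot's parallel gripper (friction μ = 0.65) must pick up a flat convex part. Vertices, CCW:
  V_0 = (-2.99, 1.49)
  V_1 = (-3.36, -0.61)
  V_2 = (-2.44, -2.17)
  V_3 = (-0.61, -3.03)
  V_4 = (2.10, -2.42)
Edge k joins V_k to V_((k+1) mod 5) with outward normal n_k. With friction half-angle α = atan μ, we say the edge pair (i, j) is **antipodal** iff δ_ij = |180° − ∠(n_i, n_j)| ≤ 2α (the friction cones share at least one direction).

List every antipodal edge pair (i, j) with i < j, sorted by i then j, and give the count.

count = 4; pairs: (0,4), (1,4), (2,4), (3,4)

α = atan 0.65 = 33.02°;  2α = 66.05°
n_0 = (-0.9848, +0.1735)
n_1 = (-0.8614, -0.5080)
n_2 = (-0.4253, -0.9050)
n_3 = (+0.2196, -0.9756)
n_4 = (+0.6092, +0.7930)
  (0,1): δ = 139.48°  ·
  (0,2): δ = 105.18°  ·
  (0,3): δ = 67.32°  ·
  (0,4): δ = 62.46°  ✓
  (1,2): δ = 145.70°  ·
  (1,3): δ = 107.84°  ·
  (1,4): δ = 21.94°  ✓
  (2,3): δ = 142.14°  ·
  (2,4): δ = 12.36°  ✓
  (3,4): δ = 50.22°  ✓
antipodal pairs: 4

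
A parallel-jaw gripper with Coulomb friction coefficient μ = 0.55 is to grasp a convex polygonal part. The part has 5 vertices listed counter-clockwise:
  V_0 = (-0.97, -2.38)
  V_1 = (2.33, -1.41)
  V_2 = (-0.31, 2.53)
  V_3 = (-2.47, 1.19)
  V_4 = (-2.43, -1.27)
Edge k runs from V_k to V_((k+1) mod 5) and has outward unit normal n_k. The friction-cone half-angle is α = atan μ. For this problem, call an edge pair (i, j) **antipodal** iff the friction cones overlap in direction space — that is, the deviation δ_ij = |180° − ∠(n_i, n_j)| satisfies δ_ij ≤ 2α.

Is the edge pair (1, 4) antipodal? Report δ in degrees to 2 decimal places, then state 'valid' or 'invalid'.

α = atan 0.55 = 28.81°;  2α = 57.62°
edge 1: e_1 = (-2.64, +3.94);  n_1 = (+0.8308, +0.5566)
edge 4: e_4 = (+1.46, -1.11);  n_4 = (-0.6052, -0.7961)
∠(n_1, n_4) = 161.07°
δ = |180° − 161.07°| = 18.93°
18.93° ≤ 2α = 57.62°  →  valid

δ = 18.93°, valid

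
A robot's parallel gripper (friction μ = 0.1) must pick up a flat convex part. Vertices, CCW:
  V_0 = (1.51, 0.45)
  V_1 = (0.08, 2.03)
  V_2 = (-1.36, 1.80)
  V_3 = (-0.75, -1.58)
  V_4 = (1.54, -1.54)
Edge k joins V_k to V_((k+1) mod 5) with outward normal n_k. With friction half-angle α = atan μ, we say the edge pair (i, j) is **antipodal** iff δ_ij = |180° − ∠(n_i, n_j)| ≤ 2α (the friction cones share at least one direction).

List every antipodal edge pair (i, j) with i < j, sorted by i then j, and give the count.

α = atan 0.1 = 5.71°;  2α = 11.42°
n_0 = (+0.7414, +0.6710)
n_1 = (-0.1577, +0.9875)
n_2 = (-0.9841, -0.1776)
n_3 = (+0.0175, -0.9998)
n_4 = (+0.9999, +0.0151)
  (0,1): δ = 123.07°  ·
  (0,2): δ = 31.92°  ·
  (0,3): δ = 48.85°  ·
  (0,4): δ = 138.72°  ·
  (1,2): δ = 88.84°  ·
  (1,3): δ = 8.07°  ✓
  (1,4): δ = 81.79°  ·
  (2,3): δ = 99.23°  ·
  (2,4): δ = 9.37°  ✓
  (3,4): δ = 90.14°  ·
antipodal pairs: 2

count = 2; pairs: (1,3), (2,4)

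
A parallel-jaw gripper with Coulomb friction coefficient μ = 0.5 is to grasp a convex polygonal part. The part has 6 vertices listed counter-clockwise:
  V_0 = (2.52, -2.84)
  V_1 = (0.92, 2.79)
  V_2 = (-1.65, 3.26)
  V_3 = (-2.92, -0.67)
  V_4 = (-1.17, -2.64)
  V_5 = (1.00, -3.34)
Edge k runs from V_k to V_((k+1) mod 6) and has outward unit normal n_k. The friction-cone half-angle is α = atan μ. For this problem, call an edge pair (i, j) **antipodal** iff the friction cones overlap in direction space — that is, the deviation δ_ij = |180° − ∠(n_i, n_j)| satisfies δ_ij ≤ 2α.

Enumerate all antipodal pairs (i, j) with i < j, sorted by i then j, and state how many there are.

count = 5; pairs: (0,2), (0,3), (1,3), (1,4), (1,5)

α = atan 0.5 = 26.57°;  2α = 53.13°
n_0 = (+0.9619, +0.2734)
n_1 = (+0.1799, +0.9837)
n_2 = (-0.9515, +0.3075)
n_3 = (-0.7476, -0.6641)
n_4 = (-0.3070, -0.9517)
n_5 = (+0.3125, -0.9499)
  (0,1): δ = 116.23°  ·
  (0,2): δ = 33.77°  ✓
  (0,3): δ = 25.75°  ✓
  (0,4): δ = 56.26°  ·
  (0,5): δ = 92.34°  ·
  (1,2): δ = 97.54°  ·
  (1,3): δ = 38.02°  ✓
  (1,4): δ = 7.52°  ✓
  (1,5): δ = 28.57°  ✓
  (2,3): δ = 120.48°  ·
  (2,4): δ = 89.97°  ·
  (2,5): δ = 53.88°  ·
  (3,4): δ = 149.49°  ·
  (3,5): δ = 113.41°  ·
  (4,5): δ = 143.91°  ·
antipodal pairs: 5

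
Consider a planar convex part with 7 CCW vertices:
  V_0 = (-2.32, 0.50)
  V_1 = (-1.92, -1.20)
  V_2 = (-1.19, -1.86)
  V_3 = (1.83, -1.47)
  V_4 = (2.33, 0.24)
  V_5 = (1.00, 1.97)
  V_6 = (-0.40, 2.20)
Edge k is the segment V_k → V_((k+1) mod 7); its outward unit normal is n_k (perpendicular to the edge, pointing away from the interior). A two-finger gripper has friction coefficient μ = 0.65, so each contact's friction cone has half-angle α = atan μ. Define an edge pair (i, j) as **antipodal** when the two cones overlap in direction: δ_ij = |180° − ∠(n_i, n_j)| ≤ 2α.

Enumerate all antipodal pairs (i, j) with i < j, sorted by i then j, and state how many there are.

count = 9; pairs: (0,3), (0,4), (1,3), (1,4), (1,5), (2,4), (2,5), (2,6), (3,6)

α = atan 0.65 = 33.02°;  2α = 66.05°
n_0 = (-0.9734, -0.2290)
n_1 = (-0.6706, -0.7418)
n_2 = (+0.1281, -0.9918)
n_3 = (+0.9598, -0.2806)
n_4 = (+0.7928, +0.6095)
n_5 = (+0.1621, +0.9868)
n_6 = (-0.6629, +0.7487)
  (0,1): δ = 145.36°  ·
  (0,2): δ = 95.88°  ·
  (0,3): δ = 29.54°  ✓
  (0,4): δ = 24.31°  ✓
  (0,5): δ = 67.43°  ·
  (0,6): δ = 118.28°  ·
  (1,2): δ = 130.52°  ·
  (1,3): δ = 64.18°  ✓
  (1,4): δ = 10.33°  ✓
  (1,5): δ = 32.79°  ✓
  (1,6): δ = 83.64°  ·
  (2,3): δ = 113.66°  ·
  (2,4): δ = 59.81°  ✓
  (2,5): δ = 16.69°  ✓
  (2,6): δ = 34.16°  ✓
  (3,4): δ = 126.15°  ·
  (3,5): δ = 83.03°  ·
  (3,6): δ = 32.18°  ✓
  (4,5): δ = 136.88°  ·
  (4,6): δ = 86.03°  ·
  (5,6): δ = 129.15°  ·
antipodal pairs: 9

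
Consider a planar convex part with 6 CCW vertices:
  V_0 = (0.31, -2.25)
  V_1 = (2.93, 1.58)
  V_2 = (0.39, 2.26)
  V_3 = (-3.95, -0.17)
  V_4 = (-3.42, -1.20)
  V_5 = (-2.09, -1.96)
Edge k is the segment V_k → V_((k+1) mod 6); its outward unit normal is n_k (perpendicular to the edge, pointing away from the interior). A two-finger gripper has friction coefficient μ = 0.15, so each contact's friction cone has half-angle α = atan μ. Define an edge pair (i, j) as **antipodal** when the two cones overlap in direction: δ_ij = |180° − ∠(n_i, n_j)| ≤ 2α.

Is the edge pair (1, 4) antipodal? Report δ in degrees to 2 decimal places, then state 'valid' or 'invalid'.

α = atan 0.15 = 8.53°;  2α = 17.06°
edge 1: e_1 = (-2.54, +0.68);  n_1 = (+0.2586, +0.9660)
edge 4: e_4 = (+1.33, -0.76);  n_4 = (-0.4961, -0.8682)
∠(n_1, n_4) = 165.24°
δ = |180° − 165.24°| = 14.76°
14.76° ≤ 2α = 17.06°  →  valid

δ = 14.76°, valid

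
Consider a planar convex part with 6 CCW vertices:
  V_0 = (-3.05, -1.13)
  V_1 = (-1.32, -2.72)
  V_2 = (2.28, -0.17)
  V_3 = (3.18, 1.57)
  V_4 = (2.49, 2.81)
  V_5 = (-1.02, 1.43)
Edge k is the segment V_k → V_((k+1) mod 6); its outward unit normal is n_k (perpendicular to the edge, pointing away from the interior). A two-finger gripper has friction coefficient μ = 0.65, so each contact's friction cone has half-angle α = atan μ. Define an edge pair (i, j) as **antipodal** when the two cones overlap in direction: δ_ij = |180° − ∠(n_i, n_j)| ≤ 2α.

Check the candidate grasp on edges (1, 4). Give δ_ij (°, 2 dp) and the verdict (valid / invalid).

δ = 13.85°, valid

α = atan 0.65 = 33.02°;  2α = 66.05°
edge 1: e_1 = (+3.60, +2.55);  n_1 = (+0.5780, -0.8160)
edge 4: e_4 = (-3.51, -1.38);  n_4 = (-0.3659, +0.9307)
∠(n_1, n_4) = 166.15°
δ = |180° − 166.15°| = 13.85°
13.85° ≤ 2α = 66.05°  →  valid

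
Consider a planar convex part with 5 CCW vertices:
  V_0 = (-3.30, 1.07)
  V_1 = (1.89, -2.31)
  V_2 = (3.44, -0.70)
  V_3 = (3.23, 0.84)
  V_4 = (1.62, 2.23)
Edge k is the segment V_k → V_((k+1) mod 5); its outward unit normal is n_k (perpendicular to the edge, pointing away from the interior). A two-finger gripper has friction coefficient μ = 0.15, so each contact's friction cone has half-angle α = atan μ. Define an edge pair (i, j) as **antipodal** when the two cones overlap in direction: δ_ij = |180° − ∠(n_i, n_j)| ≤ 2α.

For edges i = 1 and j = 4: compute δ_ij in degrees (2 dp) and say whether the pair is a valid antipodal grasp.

δ = 32.82°, invalid

α = atan 0.15 = 8.53°;  2α = 17.06°
edge 1: e_1 = (+1.55, +1.61);  n_1 = (+0.7204, -0.6936)
edge 4: e_4 = (-4.92, -1.16);  n_4 = (-0.2295, +0.9733)
∠(n_1, n_4) = 147.18°
δ = |180° − 147.18°| = 32.82°
32.82° > 2α = 17.06°  →  invalid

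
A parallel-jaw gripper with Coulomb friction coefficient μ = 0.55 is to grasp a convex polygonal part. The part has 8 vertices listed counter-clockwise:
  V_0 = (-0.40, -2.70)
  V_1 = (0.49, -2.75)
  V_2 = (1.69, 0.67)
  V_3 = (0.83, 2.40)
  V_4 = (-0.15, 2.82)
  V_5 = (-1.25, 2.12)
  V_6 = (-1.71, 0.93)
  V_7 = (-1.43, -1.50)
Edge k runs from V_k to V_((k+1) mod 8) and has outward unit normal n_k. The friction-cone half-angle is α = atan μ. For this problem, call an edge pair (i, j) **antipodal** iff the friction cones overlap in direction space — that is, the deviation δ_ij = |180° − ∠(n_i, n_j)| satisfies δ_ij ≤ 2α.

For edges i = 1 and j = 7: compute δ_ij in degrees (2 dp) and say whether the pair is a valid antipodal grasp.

α = atan 0.55 = 28.81°;  2α = 57.62°
edge 1: e_1 = (+1.20, +3.42);  n_1 = (+0.9436, -0.3311)
edge 7: e_7 = (+1.03, -1.20);  n_7 = (-0.7588, -0.6513)
∠(n_1, n_7) = 120.02°
δ = |180° − 120.02°| = 59.98°
59.98° > 2α = 57.62°  →  invalid

δ = 59.98°, invalid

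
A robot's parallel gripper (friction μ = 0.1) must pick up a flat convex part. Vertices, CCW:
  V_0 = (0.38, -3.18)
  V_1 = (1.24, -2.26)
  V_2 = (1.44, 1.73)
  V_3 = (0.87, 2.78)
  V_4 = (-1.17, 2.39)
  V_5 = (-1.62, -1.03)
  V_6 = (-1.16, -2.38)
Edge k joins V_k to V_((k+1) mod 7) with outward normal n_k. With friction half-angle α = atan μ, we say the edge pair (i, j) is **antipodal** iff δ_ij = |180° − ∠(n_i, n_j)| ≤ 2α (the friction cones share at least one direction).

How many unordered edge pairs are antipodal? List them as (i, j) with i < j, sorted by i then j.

α = atan 0.1 = 5.71°;  2α = 11.42°
n_0 = (+0.7305, -0.6829)
n_1 = (+0.9987, -0.0501)
n_2 = (+0.8789, +0.4771)
n_3 = (-0.1878, +0.9822)
n_4 = (-0.9915, +0.1305)
n_5 = (-0.9466, -0.3225)
n_6 = (-0.4610, -0.8874)
  (0,1): δ = 139.80°  ·
  (0,2): δ = 108.43°  ·
  (0,3): δ = 36.11°  ·
  (0,4): δ = 35.57°  ·
  (0,5): δ = 61.89°  ·
  (0,6): δ = 105.62°  ·
  (1,2): δ = 148.63°  ·
  (1,3): δ = 76.31°  ·
  (1,4): δ = 4.63°  ✓
  (1,5): δ = 21.69°  ·
  (1,6): δ = 65.42°  ·
  (2,3): δ = 107.67°  ·
  (2,4): δ = 35.99°  ·
  (2,5): δ = 9.68°  ✓
  (2,6): δ = 34.05°  ·
  (3,4): δ = 108.32°  ·
  (3,5): δ = 82.01°  ·
  (3,6): δ = 38.27°  ·
  (4,5): δ = 153.69°  ·
  (4,6): δ = 109.96°  ·
  (5,6): δ = 136.27°  ·
antipodal pairs: 2

count = 2; pairs: (1,4), (2,5)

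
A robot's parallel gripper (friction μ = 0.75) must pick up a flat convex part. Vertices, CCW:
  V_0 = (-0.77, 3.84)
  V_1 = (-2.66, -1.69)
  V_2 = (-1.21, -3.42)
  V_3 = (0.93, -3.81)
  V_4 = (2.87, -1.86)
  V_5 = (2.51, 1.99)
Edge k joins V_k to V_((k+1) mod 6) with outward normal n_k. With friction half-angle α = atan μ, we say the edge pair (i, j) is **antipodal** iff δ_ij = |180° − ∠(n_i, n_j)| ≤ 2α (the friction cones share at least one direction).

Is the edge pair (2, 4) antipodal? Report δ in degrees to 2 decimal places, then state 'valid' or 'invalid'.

δ = 74.33°, invalid

α = atan 0.75 = 36.87°;  2α = 73.74°
edge 2: e_2 = (+2.14, -0.39);  n_2 = (-0.1793, -0.9838)
edge 4: e_4 = (-0.36, +3.85);  n_4 = (+0.9957, +0.0931)
∠(n_2, n_4) = 105.67°
δ = |180° − 105.67°| = 74.33°
74.33° > 2α = 73.74°  →  invalid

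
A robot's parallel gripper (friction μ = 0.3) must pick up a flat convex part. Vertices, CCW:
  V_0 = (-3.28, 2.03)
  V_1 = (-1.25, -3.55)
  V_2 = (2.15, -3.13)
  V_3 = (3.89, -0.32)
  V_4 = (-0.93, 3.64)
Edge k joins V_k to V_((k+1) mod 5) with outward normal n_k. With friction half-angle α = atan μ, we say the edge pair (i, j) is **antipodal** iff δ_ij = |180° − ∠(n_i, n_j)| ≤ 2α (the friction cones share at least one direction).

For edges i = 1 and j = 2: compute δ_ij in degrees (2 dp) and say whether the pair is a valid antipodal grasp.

δ = 128.81°, invalid

α = atan 0.3 = 16.70°;  2α = 33.40°
edge 1: e_1 = (+3.40, +0.42);  n_1 = (+0.1226, -0.9925)
edge 2: e_2 = (+1.74, +2.81);  n_2 = (+0.8502, -0.5265)
∠(n_1, n_2) = 51.19°
δ = |180° − 51.19°| = 128.81°
128.81° > 2α = 33.40°  →  invalid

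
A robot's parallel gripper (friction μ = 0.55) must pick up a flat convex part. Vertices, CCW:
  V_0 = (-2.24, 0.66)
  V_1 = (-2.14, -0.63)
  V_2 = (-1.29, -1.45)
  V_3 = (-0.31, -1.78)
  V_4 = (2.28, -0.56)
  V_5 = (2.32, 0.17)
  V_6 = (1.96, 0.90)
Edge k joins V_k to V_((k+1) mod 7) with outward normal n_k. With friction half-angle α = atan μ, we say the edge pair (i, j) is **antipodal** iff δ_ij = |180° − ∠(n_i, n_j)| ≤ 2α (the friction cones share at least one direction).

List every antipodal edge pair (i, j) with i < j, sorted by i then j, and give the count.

count = 8; pairs: (0,4), (0,5), (1,4), (1,5), (1,6), (2,5), (2,6), (3,6)

α = atan 0.55 = 28.81°;  2α = 57.62°
n_0 = (-0.9970, -0.0773)
n_1 = (-0.6943, -0.7197)
n_2 = (-0.3191, -0.9477)
n_3 = (+0.4261, -0.9047)
n_4 = (+0.9985, -0.0547)
n_5 = (+0.8969, +0.4423)
n_6 = (-0.0570, +0.9984)
  (0,1): δ = 138.40°  ·
  (0,2): δ = 113.04°  ·
  (0,3): δ = 69.21°  ·
  (0,4): δ = 7.57°  ✓
  (0,5): δ = 21.82°  ✓
  (0,6): δ = 88.84°  ·
  (1,2): δ = 154.64°  ·
  (1,3): δ = 110.81°  ·
  (1,4): δ = 49.17°  ✓
  (1,5): δ = 19.78°  ✓
  (1,6): δ = 47.24°  ✓
  (2,3): δ = 136.17°  ·
  (2,4): δ = 74.53°  ·
  (2,5): δ = 45.14°  ✓
  (2,6): δ = 21.88°  ✓
  (3,4): δ = 118.36°  ·
  (3,5): δ = 88.97°  ·
  (3,6): δ = 21.95°  ✓
  (4,5): δ = 150.61°  ·
  (4,6): δ = 83.59°  ·
  (5,6): δ = 112.98°  ·
antipodal pairs: 8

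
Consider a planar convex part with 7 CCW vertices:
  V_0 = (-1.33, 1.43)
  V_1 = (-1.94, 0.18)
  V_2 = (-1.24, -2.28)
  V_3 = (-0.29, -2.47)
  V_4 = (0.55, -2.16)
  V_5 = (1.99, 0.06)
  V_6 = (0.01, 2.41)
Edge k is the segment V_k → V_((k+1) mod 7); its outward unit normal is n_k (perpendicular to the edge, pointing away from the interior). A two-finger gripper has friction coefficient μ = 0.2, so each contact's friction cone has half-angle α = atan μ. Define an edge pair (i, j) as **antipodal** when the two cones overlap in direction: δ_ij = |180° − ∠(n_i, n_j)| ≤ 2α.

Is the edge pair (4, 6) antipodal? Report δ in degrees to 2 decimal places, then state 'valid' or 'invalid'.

α = atan 0.2 = 11.31°;  2α = 22.62°
edge 4: e_4 = (+1.44, +2.22);  n_4 = (+0.8390, -0.5442)
edge 6: e_6 = (-1.34, -0.98);  n_6 = (-0.5903, +0.8072)
∠(n_4, n_6) = 159.15°
δ = |180° − 159.15°| = 20.85°
20.85° ≤ 2α = 22.62°  →  valid

δ = 20.85°, valid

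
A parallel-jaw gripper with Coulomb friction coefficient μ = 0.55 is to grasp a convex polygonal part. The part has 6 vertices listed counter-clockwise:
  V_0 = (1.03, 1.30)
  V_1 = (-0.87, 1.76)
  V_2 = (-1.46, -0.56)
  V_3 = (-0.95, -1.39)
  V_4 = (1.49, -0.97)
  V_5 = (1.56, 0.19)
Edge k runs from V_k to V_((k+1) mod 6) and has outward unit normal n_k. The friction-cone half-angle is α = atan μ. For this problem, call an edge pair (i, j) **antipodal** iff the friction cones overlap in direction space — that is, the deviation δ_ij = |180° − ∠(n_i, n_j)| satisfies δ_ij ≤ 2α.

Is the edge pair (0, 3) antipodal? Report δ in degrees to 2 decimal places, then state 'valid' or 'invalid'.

α = atan 0.55 = 28.81°;  2α = 57.62°
edge 0: e_0 = (-1.90, +0.46);  n_0 = (+0.2353, +0.9719)
edge 3: e_3 = (+2.44, +0.42);  n_3 = (+0.1696, -0.9855)
∠(n_0, n_3) = 156.62°
δ = |180° − 156.62°| = 23.38°
23.38° ≤ 2α = 57.62°  →  valid

δ = 23.38°, valid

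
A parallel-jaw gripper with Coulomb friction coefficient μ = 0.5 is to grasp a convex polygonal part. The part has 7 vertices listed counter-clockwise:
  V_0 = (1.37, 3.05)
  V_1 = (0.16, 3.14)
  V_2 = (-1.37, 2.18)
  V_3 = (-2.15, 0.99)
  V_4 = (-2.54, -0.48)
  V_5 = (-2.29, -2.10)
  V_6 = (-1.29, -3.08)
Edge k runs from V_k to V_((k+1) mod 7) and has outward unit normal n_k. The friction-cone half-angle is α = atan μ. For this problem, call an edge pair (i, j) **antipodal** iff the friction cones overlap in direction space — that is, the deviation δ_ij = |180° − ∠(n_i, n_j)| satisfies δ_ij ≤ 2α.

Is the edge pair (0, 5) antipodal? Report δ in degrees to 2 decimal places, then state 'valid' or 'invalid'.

δ = 40.17°, valid

α = atan 0.5 = 26.57°;  2α = 53.13°
edge 0: e_0 = (-1.21, +0.09);  n_0 = (+0.0742, +0.9972)
edge 5: e_5 = (+1.00, -0.98);  n_5 = (-0.6999, -0.7142)
∠(n_0, n_5) = 139.83°
δ = |180° − 139.83°| = 40.17°
40.17° ≤ 2α = 53.13°  →  valid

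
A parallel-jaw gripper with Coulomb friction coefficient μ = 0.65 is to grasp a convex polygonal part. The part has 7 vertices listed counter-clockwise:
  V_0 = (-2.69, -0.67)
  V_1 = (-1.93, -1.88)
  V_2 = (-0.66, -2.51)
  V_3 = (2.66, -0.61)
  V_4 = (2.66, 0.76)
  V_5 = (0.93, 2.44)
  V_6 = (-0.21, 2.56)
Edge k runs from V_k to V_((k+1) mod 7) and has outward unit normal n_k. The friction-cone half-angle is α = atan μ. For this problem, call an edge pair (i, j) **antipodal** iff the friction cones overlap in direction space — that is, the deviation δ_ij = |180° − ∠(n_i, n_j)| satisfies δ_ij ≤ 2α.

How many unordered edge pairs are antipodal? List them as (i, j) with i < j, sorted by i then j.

α = atan 0.65 = 33.02°;  2α = 66.05°
n_0 = (-0.8468, -0.5319)
n_1 = (-0.4444, -0.8958)
n_2 = (+0.4967, -0.8679)
n_3 = (+1.0000, -0.0000)
n_4 = (+0.6967, +0.7174)
n_5 = (+0.1047, +0.9945)
n_6 = (-0.7932, +0.6090)
  (0,1): δ = 148.52°  ·
  (0,2): δ = 92.35°  ·
  (0,3): δ = 32.13°  ✓
  (0,4): δ = 13.71°  ✓
  (0,5): δ = 51.86°  ✓
  (0,6): δ = 110.35°  ·
  (1,2): δ = 123.83°  ·
  (1,3): δ = 63.62°  ✓
  (1,4): δ = 17.78°  ✓
  (1,5): δ = 20.38°  ✓
  (1,6): δ = 78.87°  ·
  (2,3): δ = 119.78°  ·
  (2,4): δ = 73.94°  ·
  (2,5): δ = 35.79°  ✓
  (2,6): δ = 22.70°  ✓
  (3,4): δ = 134.16°  ·
  (3,5): δ = 96.01°  ·
  (3,6): δ = 37.52°  ✓
  (4,5): δ = 141.85°  ·
  (4,6): δ = 83.36°  ·
  (5,6): δ = 121.51°  ·
antipodal pairs: 9

count = 9; pairs: (0,3), (0,4), (0,5), (1,3), (1,4), (1,5), (2,5), (2,6), (3,6)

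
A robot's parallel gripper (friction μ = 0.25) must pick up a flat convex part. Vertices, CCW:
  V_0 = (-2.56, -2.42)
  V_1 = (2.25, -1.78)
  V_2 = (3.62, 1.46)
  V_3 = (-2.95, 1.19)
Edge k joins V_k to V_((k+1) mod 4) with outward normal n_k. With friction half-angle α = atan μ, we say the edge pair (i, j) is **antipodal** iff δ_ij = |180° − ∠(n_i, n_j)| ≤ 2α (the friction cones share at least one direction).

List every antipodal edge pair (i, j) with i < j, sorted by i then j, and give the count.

α = atan 0.25 = 14.04°;  2α = 28.07°
n_0 = (+0.1319, -0.9913)
n_1 = (+0.9210, -0.3895)
n_2 = (-0.0411, +0.9992)
n_3 = (-0.9942, -0.1074)
  (0,1): δ = 120.50°  ·
  (0,2): δ = 5.23°  ✓
  (0,3): δ = 88.59°  ·
  (1,2): δ = 64.73°  ·
  (1,3): δ = 29.09°  ·
  (2,3): δ = 86.19°  ·
antipodal pairs: 1

count = 1; pairs: (0,2)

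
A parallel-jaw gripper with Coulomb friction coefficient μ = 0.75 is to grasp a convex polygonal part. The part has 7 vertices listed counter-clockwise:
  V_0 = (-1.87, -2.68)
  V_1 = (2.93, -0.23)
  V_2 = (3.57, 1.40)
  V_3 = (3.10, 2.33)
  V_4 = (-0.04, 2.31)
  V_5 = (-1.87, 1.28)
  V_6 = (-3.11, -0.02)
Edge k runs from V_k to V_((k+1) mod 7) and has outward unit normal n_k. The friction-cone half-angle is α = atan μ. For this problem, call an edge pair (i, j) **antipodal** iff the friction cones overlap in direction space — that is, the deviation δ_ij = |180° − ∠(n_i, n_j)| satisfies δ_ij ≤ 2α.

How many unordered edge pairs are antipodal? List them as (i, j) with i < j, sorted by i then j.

α = atan 0.75 = 36.87°;  2α = 73.74°
n_0 = (+0.4546, -0.8907)
n_1 = (+0.9308, -0.3655)
n_2 = (+0.8925, +0.4510)
n_3 = (-0.0064, +1.0000)
n_4 = (-0.4905, +0.8714)
n_5 = (-0.7236, +0.6902)
n_6 = (-0.9064, -0.4225)
  (0,1): δ = 138.48°  ·
  (0,2): δ = 90.23°  ·
  (0,3): δ = 26.68°  ✓
  (0,4): δ = 2.33°  ✓
  (0,5): δ = 19.31°  ✓
  (0,6): δ = 87.95°  ·
  (1,2): δ = 131.75°  ·
  (1,3): δ = 68.20°  ✓
  (1,4): δ = 39.19°  ✓
  (1,5): δ = 22.21°  ✓
  (1,6): δ = 46.43°  ✓
  (2,3): δ = 116.45°  ·
  (2,4): δ = 87.44°  ·
  (2,5): δ = 70.46°  ✓
  (2,6): δ = 1.82°  ✓
  (3,4): δ = 150.99°  ·
  (3,5): δ = 134.01°  ·
  (3,6): δ = 65.37°  ✓
  (4,5): δ = 163.02°  ·
  (4,6): δ = 94.38°  ·
  (5,6): δ = 111.36°  ·
antipodal pairs: 10

count = 10; pairs: (0,3), (0,4), (0,5), (1,3), (1,4), (1,5), (1,6), (2,5), (2,6), (3,6)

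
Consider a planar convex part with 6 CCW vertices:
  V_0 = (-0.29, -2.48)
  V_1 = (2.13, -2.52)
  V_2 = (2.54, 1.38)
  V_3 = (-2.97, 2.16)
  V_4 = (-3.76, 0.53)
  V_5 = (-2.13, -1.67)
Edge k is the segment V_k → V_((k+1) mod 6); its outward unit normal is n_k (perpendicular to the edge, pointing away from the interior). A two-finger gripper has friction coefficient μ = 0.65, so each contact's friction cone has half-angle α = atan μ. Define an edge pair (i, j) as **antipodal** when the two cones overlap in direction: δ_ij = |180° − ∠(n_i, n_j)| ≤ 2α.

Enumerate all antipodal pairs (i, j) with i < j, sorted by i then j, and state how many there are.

count = 6; pairs: (0,2), (0,3), (1,3), (1,4), (2,4), (2,5)

α = atan 0.65 = 33.02°;  2α = 66.05°
n_0 = (-0.0165, -0.9999)
n_1 = (+0.9945, -0.1046)
n_2 = (+0.1402, +0.9901)
n_3 = (-0.8999, +0.4361)
n_4 = (-0.8035, -0.5953)
n_5 = (-0.4029, -0.9152)
  (0,1): δ = 95.05°  ·
  (0,2): δ = 7.11°  ✓
  (0,3): δ = 65.09°  ✓
  (0,4): δ = 127.48°  ·
  (0,5): δ = 157.19°  ·
  (1,2): δ = 92.06°  ·
  (1,3): δ = 19.86°  ✓
  (1,4): δ = 42.54°  ✓
  (1,5): δ = 72.24°  ·
  (2,3): δ = 107.80°  ·
  (2,4): δ = 45.41°  ✓
  (2,5): δ = 15.70°  ✓
  (3,4): δ = 117.61°  ·
  (3,5): δ = 87.90°  ·
  (4,5): δ = 150.30°  ·
antipodal pairs: 6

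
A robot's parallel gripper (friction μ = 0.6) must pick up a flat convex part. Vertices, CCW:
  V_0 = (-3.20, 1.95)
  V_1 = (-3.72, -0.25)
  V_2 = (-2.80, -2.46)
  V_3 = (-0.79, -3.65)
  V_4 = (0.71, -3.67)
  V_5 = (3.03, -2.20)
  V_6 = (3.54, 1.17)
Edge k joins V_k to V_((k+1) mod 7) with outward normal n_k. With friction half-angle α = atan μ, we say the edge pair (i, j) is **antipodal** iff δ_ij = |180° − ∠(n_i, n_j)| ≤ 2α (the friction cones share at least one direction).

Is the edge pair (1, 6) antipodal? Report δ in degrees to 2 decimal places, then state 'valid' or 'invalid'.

δ = 60.80°, valid

α = atan 0.6 = 30.96°;  2α = 61.93°
edge 1: e_1 = (+0.92, -2.21);  n_1 = (-0.9232, -0.3843)
edge 6: e_6 = (-6.74, +0.78);  n_6 = (+0.1150, +0.9934)
∠(n_1, n_6) = 119.20°
δ = |180° − 119.20°| = 60.80°
60.80° ≤ 2α = 61.93°  →  valid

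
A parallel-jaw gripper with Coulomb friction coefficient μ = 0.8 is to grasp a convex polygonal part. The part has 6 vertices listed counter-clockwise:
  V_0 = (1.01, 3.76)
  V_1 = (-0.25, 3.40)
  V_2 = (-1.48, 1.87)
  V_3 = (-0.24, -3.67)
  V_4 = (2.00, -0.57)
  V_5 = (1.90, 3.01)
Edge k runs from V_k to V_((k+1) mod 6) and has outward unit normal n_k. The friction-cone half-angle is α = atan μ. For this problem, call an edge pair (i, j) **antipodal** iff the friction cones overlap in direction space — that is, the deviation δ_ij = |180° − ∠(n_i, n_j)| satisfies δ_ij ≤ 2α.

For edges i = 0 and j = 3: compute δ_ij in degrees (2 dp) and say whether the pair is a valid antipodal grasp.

δ = 38.20°, valid

α = atan 0.8 = 38.66°;  2α = 77.32°
edge 0: e_0 = (-1.26, -0.36);  n_0 = (-0.2747, +0.9615)
edge 3: e_3 = (+2.24, +3.10);  n_3 = (+0.8105, -0.5857)
∠(n_0, n_3) = 141.80°
δ = |180° − 141.80°| = 38.20°
38.20° ≤ 2α = 77.32°  →  valid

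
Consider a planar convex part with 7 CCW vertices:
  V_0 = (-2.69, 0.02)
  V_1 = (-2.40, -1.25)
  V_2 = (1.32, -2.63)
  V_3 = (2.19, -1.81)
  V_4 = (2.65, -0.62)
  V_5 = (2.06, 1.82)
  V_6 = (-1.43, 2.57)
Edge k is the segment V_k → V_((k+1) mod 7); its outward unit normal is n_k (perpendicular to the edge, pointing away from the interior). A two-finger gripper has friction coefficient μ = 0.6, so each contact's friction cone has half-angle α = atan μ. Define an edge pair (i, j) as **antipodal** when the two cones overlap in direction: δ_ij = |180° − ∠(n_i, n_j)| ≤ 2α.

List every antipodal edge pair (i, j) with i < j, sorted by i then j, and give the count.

α = atan 0.6 = 30.96°;  2α = 61.93°
n_0 = (-0.9749, -0.2226)
n_1 = (-0.3478, -0.9376)
n_2 = (+0.6859, -0.7277)
n_3 = (+0.9327, -0.3606)
n_4 = (+0.9720, +0.2350)
n_5 = (+0.2101, +0.9777)
n_6 = (-0.8965, +0.4430)
  (0,1): δ = 123.22°  ·
  (0,2): δ = 59.56°  ✓
  (0,3): δ = 34.00°  ✓
  (0,4): δ = 0.73°  ✓
  (0,5): δ = 65.01°  ·
  (0,6): δ = 140.84°  ·
  (1,2): δ = 116.34°  ·
  (1,3): δ = 90.78°  ·
  (1,4): δ = 56.05°  ✓
  (1,5): δ = 8.22°  ✓
  (1,6): δ = 84.06°  ·
  (2,3): δ = 154.44°  ·
  (2,4): δ = 119.71°  ·
  (2,5): δ = 55.43°  ✓
  (2,6): δ = 20.40°  ✓
  (3,4): δ = 145.27°  ·
  (3,5): δ = 80.99°  ·
  (3,6): δ = 5.16°  ✓
  (4,5): δ = 115.72°  ·
  (4,6): δ = 39.89°  ✓
  (5,6): δ = 104.17°  ·
antipodal pairs: 9

count = 9; pairs: (0,2), (0,3), (0,4), (1,4), (1,5), (2,5), (2,6), (3,6), (4,6)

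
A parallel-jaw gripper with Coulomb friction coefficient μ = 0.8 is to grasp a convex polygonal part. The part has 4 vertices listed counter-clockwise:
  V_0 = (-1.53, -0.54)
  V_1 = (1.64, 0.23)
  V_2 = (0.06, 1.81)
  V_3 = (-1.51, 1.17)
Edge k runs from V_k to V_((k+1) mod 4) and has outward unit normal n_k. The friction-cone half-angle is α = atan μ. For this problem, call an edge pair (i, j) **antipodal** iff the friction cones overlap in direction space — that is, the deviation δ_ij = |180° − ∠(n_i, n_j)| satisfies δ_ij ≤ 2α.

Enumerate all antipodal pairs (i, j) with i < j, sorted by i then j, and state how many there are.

α = atan 0.8 = 38.66°;  2α = 77.32°
n_0 = (+0.2360, -0.9717)
n_1 = (+0.7071, +0.7071)
n_2 = (-0.3775, +0.9260)
n_3 = (-0.9999, +0.0117)
  (0,1): δ = 58.65°  ✓
  (0,2): δ = 8.53°  ✓
  (0,3): δ = 75.68°  ✓
  (1,2): δ = 112.82°  ·
  (1,3): δ = 45.67°  ✓
  (2,3): δ = 112.85°  ·
antipodal pairs: 4

count = 4; pairs: (0,1), (0,2), (0,3), (1,3)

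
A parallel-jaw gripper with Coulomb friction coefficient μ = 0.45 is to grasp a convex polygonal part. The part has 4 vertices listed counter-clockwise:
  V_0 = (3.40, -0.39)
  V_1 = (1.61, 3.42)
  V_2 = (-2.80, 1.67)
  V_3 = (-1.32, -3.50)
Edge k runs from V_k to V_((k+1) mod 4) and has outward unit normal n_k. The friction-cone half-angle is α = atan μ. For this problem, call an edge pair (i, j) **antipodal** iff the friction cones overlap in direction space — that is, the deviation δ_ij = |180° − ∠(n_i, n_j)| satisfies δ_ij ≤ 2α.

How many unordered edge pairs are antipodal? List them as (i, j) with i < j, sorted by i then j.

count = 2; pairs: (0,2), (1,3)

α = atan 0.45 = 24.23°;  2α = 48.46°
n_0 = (+0.9051, +0.4252)
n_1 = (-0.3688, +0.9295)
n_2 = (-0.9614, -0.2752)
n_3 = (+0.5502, -0.8350)
  (0,1): δ = 93.52°  ·
  (0,2): δ = 9.19°  ✓
  (0,3): δ = 98.22°  ·
  (1,2): δ = 95.67°  ·
  (1,3): δ = 11.74°  ✓
  (2,3): δ = 72.59°  ·
antipodal pairs: 2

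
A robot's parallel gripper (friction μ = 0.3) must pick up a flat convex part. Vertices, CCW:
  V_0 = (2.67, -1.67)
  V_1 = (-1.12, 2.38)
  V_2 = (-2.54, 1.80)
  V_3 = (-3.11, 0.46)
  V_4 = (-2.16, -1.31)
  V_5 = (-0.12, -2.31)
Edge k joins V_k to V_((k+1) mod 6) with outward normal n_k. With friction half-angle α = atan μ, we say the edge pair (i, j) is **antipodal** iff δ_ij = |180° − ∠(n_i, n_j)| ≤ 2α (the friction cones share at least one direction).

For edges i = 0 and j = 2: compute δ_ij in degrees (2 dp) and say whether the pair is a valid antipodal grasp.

δ = 66.14°, invalid

α = atan 0.3 = 16.70°;  2α = 33.40°
edge 0: e_0 = (-3.79, +4.05);  n_0 = (+0.7302, +0.6833)
edge 2: e_2 = (-0.57, -1.34);  n_2 = (-0.9202, +0.3914)
∠(n_0, n_2) = 113.86°
δ = |180° − 113.86°| = 66.14°
66.14° > 2α = 33.40°  →  invalid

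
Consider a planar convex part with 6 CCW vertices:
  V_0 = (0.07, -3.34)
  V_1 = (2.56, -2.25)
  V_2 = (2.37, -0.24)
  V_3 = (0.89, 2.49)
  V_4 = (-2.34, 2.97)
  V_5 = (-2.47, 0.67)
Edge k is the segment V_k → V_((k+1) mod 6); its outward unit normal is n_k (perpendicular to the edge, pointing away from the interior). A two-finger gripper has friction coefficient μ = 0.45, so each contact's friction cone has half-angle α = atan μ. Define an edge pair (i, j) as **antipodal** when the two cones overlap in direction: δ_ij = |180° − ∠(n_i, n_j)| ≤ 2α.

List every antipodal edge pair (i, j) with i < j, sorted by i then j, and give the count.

count = 5; pairs: (0,3), (1,4), (1,5), (2,4), (2,5)

α = atan 0.45 = 24.23°;  2α = 48.46°
n_0 = (+0.4010, -0.9161)
n_1 = (+0.9956, +0.0941)
n_2 = (+0.8791, +0.4766)
n_3 = (+0.1470, +0.9891)
n_4 = (-0.9984, +0.0564)
n_5 = (-0.8448, -0.5351)
  (0,1): δ = 108.24°  ·
  (0,2): δ = 85.18°  ·
  (0,3): δ = 32.09°  ✓
  (0,4): δ = 63.12°  ·
  (0,5): δ = 98.71°  ·
  (1,2): δ = 156.94°  ·
  (1,3): δ = 103.85°  ·
  (1,4): δ = 8.63°  ✓
  (1,5): δ = 26.95°  ✓
  (2,3): δ = 126.92°  ·
  (2,4): δ = 31.70°  ✓
  (2,5): δ = 3.89°  ✓
  (3,4): δ = 84.78°  ·
  (3,5): δ = 49.20°  ·
  (4,5): δ = 144.41°  ·
antipodal pairs: 5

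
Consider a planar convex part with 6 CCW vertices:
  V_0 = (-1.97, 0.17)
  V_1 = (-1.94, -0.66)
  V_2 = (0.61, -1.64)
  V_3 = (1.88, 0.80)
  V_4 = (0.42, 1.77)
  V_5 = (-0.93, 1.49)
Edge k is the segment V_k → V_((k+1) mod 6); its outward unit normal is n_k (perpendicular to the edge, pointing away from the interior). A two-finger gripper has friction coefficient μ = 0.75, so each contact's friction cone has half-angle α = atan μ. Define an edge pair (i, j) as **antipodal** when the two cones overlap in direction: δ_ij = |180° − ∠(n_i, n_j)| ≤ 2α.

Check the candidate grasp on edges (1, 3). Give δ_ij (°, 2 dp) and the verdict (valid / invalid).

α = atan 0.75 = 36.87°;  2α = 73.74°
edge 1: e_1 = (+2.55, -0.98);  n_1 = (-0.3587, -0.9334)
edge 3: e_3 = (-1.46, +0.97);  n_3 = (+0.5534, +0.8329)
∠(n_1, n_3) = 167.42°
δ = |180° − 167.42°| = 12.58°
12.58° ≤ 2α = 73.74°  →  valid

δ = 12.58°, valid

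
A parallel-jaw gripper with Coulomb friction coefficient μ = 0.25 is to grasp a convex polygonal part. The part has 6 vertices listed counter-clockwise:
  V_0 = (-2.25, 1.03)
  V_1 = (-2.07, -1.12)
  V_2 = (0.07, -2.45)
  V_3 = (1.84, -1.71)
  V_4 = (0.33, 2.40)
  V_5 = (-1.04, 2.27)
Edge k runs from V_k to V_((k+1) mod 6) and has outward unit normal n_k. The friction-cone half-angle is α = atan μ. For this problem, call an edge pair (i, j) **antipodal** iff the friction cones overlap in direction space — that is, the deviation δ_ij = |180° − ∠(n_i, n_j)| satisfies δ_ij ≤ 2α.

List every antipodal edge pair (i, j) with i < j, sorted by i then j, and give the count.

count = 3; pairs: (0,3), (2,4), (2,5)

α = atan 0.25 = 14.04°;  2α = 28.07°
n_0 = (-0.9965, -0.0834)
n_1 = (-0.5279, -0.8493)
n_2 = (+0.3857, -0.9226)
n_3 = (+0.9387, +0.3449)
n_4 = (-0.0945, +0.9955)
n_5 = (-0.7157, +0.6984)
  (0,1): δ = 126.65°  ·
  (0,2): δ = 72.10°  ·
  (0,3): δ = 15.39°  ✓
  (0,4): δ = 90.63°  ·
  (0,5): δ = 130.92°  ·
  (1,2): δ = 125.45°  ·
  (1,3): δ = 37.97°  ·
  (1,4): δ = 37.28°  ·
  (1,5): δ = 77.56°  ·
  (2,3): δ = 92.52°  ·
  (2,4): δ = 17.27°  ✓
  (2,5): δ = 23.01°  ✓
  (3,4): δ = 104.75°  ·
  (3,5): δ = 64.47°  ·
  (4,5): δ = 139.72°  ·
antipodal pairs: 3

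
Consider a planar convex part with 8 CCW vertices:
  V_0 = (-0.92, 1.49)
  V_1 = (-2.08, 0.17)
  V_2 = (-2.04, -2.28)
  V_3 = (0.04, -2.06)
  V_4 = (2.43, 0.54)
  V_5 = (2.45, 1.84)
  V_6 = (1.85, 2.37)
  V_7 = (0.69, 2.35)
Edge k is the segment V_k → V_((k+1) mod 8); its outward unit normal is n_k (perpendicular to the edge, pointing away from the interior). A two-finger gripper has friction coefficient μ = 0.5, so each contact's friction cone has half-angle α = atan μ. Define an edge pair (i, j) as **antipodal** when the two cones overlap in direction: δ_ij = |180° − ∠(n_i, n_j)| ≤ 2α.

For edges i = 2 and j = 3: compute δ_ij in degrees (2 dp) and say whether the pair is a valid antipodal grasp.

α = atan 0.5 = 26.57°;  2α = 53.13°
edge 2: e_2 = (+2.08, +0.22);  n_2 = (+0.1052, -0.9945)
edge 3: e_3 = (+2.39, +2.60);  n_3 = (+0.7362, -0.6767)
∠(n_2, n_3) = 41.37°
δ = |180° − 41.37°| = 138.63°
138.63° > 2α = 53.13°  →  invalid

δ = 138.63°, invalid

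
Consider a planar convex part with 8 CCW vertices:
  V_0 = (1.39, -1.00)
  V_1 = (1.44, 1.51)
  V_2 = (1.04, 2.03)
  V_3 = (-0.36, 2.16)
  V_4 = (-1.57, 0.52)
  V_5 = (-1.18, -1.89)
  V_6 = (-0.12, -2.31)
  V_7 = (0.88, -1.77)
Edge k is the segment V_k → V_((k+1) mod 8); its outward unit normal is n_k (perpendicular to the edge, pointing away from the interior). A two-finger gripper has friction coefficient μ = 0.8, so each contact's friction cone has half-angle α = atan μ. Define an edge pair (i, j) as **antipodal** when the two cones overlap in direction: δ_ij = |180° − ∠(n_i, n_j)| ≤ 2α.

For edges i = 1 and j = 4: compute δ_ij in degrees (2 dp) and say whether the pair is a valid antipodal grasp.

δ = 28.38°, valid

α = atan 0.8 = 38.66°;  2α = 77.32°
edge 1: e_1 = (-0.40, +0.52);  n_1 = (+0.7926, +0.6097)
edge 4: e_4 = (+0.39, -2.41);  n_4 = (-0.9872, -0.1597)
∠(n_1, n_4) = 151.62°
δ = |180° − 151.62°| = 28.38°
28.38° ≤ 2α = 77.32°  →  valid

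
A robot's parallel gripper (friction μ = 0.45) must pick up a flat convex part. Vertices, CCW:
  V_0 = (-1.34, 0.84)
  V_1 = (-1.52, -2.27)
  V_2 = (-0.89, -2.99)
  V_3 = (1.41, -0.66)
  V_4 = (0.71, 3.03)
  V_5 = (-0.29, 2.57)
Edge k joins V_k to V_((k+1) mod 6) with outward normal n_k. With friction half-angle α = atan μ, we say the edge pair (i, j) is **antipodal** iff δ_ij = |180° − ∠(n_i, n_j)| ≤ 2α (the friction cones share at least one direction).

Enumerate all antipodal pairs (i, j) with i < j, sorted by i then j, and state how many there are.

count = 6; pairs: (0,2), (0,3), (1,3), (2,4), (2,5), (3,5)

α = atan 0.45 = 24.23°;  2α = 48.46°
n_0 = (-0.9983, +0.0578)
n_1 = (-0.7526, -0.6585)
n_2 = (+0.7117, -0.7025)
n_3 = (+0.9825, +0.1864)
n_4 = (-0.4179, +0.9085)
n_5 = (-0.8549, +0.5188)
  (0,1): δ = 135.50°  ·
  (0,2): δ = 41.32°  ✓
  (0,3): δ = 14.05°  ✓
  (0,4): δ = 118.01°  ·
  (0,5): δ = 152.06°  ·
  (1,2): δ = 85.81°  ·
  (1,3): δ = 30.44°  ✓
  (1,4): δ = 73.52°  ·
  (1,5): δ = 107.56°  ·
  (2,3): δ = 124.63°  ·
  (2,4): δ = 20.67°  ✓
  (2,5): δ = 13.37°  ✓
  (3,4): δ = 76.04°  ·
  (3,5): δ = 42.00°  ✓
  (4,5): δ = 145.96°  ·
antipodal pairs: 6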